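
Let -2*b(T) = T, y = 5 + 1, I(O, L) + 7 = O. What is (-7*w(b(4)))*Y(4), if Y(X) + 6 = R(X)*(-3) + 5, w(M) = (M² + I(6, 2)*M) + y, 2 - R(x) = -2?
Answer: 1092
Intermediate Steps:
I(O, L) = -7 + O
y = 6
b(T) = -T/2
R(x) = 4 (R(x) = 2 - 1*(-2) = 2 + 2 = 4)
w(M) = 6 + M² - M (w(M) = (M² + (-7 + 6)*M) + 6 = (M² - M) + 6 = 6 + M² - M)
Y(X) = -13 (Y(X) = -6 + (4*(-3) + 5) = -6 + (-12 + 5) = -6 - 7 = -13)
(-7*w(b(4)))*Y(4) = -7*(6 + (-½*4)² - (-1)*4/2)*(-13) = -7*(6 + (-2)² - 1*(-2))*(-13) = -7*(6 + 4 + 2)*(-13) = -7*12*(-13) = -84*(-13) = 1092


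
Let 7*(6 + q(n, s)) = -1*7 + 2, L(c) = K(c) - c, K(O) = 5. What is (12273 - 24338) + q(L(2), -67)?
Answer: -84502/7 ≈ -12072.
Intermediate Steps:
L(c) = 5 - c
q(n, s) = -47/7 (q(n, s) = -6 + (-1*7 + 2)/7 = -6 + (-7 + 2)/7 = -6 + (⅐)*(-5) = -6 - 5/7 = -47/7)
(12273 - 24338) + q(L(2), -67) = (12273 - 24338) - 47/7 = -12065 - 47/7 = -84502/7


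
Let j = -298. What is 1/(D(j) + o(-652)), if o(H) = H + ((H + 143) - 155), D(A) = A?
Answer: -1/1614 ≈ -0.00061958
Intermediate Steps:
o(H) = -12 + 2*H (o(H) = H + ((143 + H) - 155) = H + (-12 + H) = -12 + 2*H)
1/(D(j) + o(-652)) = 1/(-298 + (-12 + 2*(-652))) = 1/(-298 + (-12 - 1304)) = 1/(-298 - 1316) = 1/(-1614) = -1/1614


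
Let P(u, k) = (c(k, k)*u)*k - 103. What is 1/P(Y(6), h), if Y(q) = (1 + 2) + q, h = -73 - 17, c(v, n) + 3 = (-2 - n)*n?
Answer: 1/6417527 ≈ 1.5582e-7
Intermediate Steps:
c(v, n) = -3 + n*(-2 - n) (c(v, n) = -3 + (-2 - n)*n = -3 + n*(-2 - n))
h = -90
Y(q) = 3 + q
P(u, k) = -103 + k*u*(-3 - k² - 2*k) (P(u, k) = ((-3 - k² - 2*k)*u)*k - 103 = (u*(-3 - k² - 2*k))*k - 103 = k*u*(-3 - k² - 2*k) - 103 = -103 + k*u*(-3 - k² - 2*k))
1/P(Y(6), h) = 1/(-103 - 1*(-90)*(3 + 6)*(3 + (-90)² + 2*(-90))) = 1/(-103 - 1*(-90)*9*(3 + 8100 - 180)) = 1/(-103 - 1*(-90)*9*7923) = 1/(-103 + 6417630) = 1/6417527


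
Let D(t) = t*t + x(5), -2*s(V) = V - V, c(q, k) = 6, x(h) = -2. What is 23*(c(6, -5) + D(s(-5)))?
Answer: 92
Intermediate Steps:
s(V) = 0 (s(V) = -(V - V)/2 = -½*0 = 0)
D(t) = -2 + t² (D(t) = t*t - 2 = t² - 2 = -2 + t²)
23*(c(6, -5) + D(s(-5))) = 23*(6 + (-2 + 0²)) = 23*(6 + (-2 + 0)) = 23*(6 - 2) = 23*4 = 92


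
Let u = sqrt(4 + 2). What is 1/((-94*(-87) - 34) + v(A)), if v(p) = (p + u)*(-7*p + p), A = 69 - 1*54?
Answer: 3397/23054918 + 45*sqrt(6)/23054918 ≈ 0.00015212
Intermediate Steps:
A = 15 (A = 69 - 54 = 15)
u = sqrt(6) ≈ 2.4495
v(p) = -6*p*(p + sqrt(6)) (v(p) = (p + sqrt(6))*(-7*p + p) = (p + sqrt(6))*(-6*p) = -6*p*(p + sqrt(6)))
1/((-94*(-87) - 34) + v(A)) = 1/((-94*(-87) - 34) - 6*15*(15 + sqrt(6))) = 1/((8178 - 34) + (-1350 - 90*sqrt(6))) = 1/(8144 + (-1350 - 90*sqrt(6))) = 1/(6794 - 90*sqrt(6))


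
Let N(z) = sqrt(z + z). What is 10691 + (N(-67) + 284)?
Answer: 10975 + I*sqrt(134) ≈ 10975.0 + 11.576*I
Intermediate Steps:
N(z) = sqrt(2)*sqrt(z) (N(z) = sqrt(2*z) = sqrt(2)*sqrt(z))
10691 + (N(-67) + 284) = 10691 + (sqrt(2)*sqrt(-67) + 284) = 10691 + (sqrt(2)*(I*sqrt(67)) + 284) = 10691 + (I*sqrt(134) + 284) = 10691 + (284 + I*sqrt(134)) = 10975 + I*sqrt(134)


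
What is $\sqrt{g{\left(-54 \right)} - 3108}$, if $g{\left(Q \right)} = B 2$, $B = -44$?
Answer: $2 i \sqrt{799} \approx 56.533 i$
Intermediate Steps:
$g{\left(Q \right)} = -88$ ($g{\left(Q \right)} = \left(-44\right) 2 = -88$)
$\sqrt{g{\left(-54 \right)} - 3108} = \sqrt{-88 - 3108} = \sqrt{-3196} = 2 i \sqrt{799}$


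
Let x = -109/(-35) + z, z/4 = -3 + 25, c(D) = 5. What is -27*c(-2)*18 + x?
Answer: -81861/35 ≈ -2338.9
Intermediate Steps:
z = 88 (z = 4*(-3 + 25) = 4*22 = 88)
x = 3189/35 (x = -109/(-35) + 88 = -1/35*(-109) + 88 = 109/35 + 88 = 3189/35 ≈ 91.114)
-27*c(-2)*18 + x = -27*5*18 + 3189/35 = -135*18 + 3189/35 = -2430 + 3189/35 = -81861/35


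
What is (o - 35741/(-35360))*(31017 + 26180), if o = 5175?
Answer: 10468408913977/35360 ≈ 2.9605e+8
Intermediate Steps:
(o - 35741/(-35360))*(31017 + 26180) = (5175 - 35741/(-35360))*(31017 + 26180) = (5175 - 35741*(-1/35360))*57197 = (5175 + 35741/35360)*57197 = (183023741/35360)*57197 = 10468408913977/35360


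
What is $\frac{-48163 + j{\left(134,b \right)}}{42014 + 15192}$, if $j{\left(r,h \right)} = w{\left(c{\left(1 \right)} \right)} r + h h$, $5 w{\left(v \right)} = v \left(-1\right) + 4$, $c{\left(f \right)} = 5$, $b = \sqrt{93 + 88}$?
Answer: $- \frac{120022}{143015} \approx -0.83923$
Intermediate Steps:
$b = \sqrt{181} \approx 13.454$
$w{\left(v \right)} = \frac{4}{5} - \frac{v}{5}$ ($w{\left(v \right)} = \frac{v \left(-1\right) + 4}{5} = \frac{- v + 4}{5} = \frac{4 - v}{5} = \frac{4}{5} - \frac{v}{5}$)
$j{\left(r,h \right)} = h^{2} - \frac{r}{5}$ ($j{\left(r,h \right)} = \left(\frac{4}{5} - 1\right) r + h h = \left(\frac{4}{5} - 1\right) r + h^{2} = - \frac{r}{5} + h^{2} = h^{2} - \frac{r}{5}$)
$\frac{-48163 + j{\left(134,b \right)}}{42014 + 15192} = \frac{-48163 + \left(\left(\sqrt{181}\right)^{2} - \frac{134}{5}\right)}{42014 + 15192} = \frac{-48163 + \left(181 - \frac{134}{5}\right)}{57206} = \left(-48163 + \frac{771}{5}\right) \frac{1}{57206} = \left(- \frac{240044}{5}\right) \frac{1}{57206} = - \frac{120022}{143015}$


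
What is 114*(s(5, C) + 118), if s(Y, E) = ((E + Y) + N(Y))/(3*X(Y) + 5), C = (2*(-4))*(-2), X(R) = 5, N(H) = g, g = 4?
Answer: 27189/2 ≈ 13595.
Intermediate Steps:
N(H) = 4
C = 16 (C = -8*(-2) = 16)
s(Y, E) = 1/5 + E/20 + Y/20 (s(Y, E) = ((E + Y) + 4)/(3*5 + 5) = (4 + E + Y)/(15 + 5) = (4 + E + Y)/20 = (4 + E + Y)*(1/20) = 1/5 + E/20 + Y/20)
114*(s(5, C) + 118) = 114*((1/5 + (1/20)*16 + (1/20)*5) + 118) = 114*((1/5 + 4/5 + 1/4) + 118) = 114*(5/4 + 118) = 114*(477/4) = 27189/2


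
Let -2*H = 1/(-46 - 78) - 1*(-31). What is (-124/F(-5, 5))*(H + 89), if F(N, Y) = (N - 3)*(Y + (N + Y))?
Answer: 18229/80 ≈ 227.86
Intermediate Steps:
H = -3843/248 (H = -(1/(-46 - 78) - 1*(-31))/2 = -(1/(-124) + 31)/2 = -(-1/124 + 31)/2 = -1/2*3843/124 = -3843/248 ≈ -15.496)
F(N, Y) = (-3 + N)*(N + 2*Y)
(-124/F(-5, 5))*(H + 89) = (-124/((-5)**2 - 6*5 - 3*(-5) + 2*(-5)*5))*(-3843/248 + 89) = -124/(25 - 30 + 15 - 50)*(18229/248) = -124/(-40)*(18229/248) = -124*(-1/40)*(18229/248) = (31/10)*(18229/248) = 18229/80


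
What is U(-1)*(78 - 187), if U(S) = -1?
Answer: 109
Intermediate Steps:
U(-1)*(78 - 187) = -(78 - 187) = -1*(-109) = 109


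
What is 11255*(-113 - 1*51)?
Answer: -1845820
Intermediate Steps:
11255*(-113 - 1*51) = 11255*(-113 - 51) = 11255*(-164) = -1845820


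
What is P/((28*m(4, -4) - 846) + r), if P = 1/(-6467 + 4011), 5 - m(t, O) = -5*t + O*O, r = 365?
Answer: 1/562424 ≈ 1.7780e-6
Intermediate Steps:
m(t, O) = 5 - O² + 5*t (m(t, O) = 5 - (-5*t + O*O) = 5 - (-5*t + O²) = 5 - (O² - 5*t) = 5 + (-O² + 5*t) = 5 - O² + 5*t)
P = -1/2456 (P = 1/(-2456) = -1/2456 ≈ -0.00040717)
P/((28*m(4, -4) - 846) + r) = -1/(2456*((28*(5 - 1*(-4)² + 5*4) - 846) + 365)) = -1/(2456*((28*(5 - 1*16 + 20) - 846) + 365)) = -1/(2456*((28*(5 - 16 + 20) - 846) + 365)) = -1/(2456*((28*9 - 846) + 365)) = -1/(2456*((252 - 846) + 365)) = -1/(2456*(-594 + 365)) = -1/2456/(-229) = -1/2456*(-1/229) = 1/562424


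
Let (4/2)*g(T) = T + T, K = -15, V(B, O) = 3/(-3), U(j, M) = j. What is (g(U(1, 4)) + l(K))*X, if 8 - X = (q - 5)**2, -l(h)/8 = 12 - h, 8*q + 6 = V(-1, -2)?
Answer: 364855/64 ≈ 5700.9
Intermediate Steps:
V(B, O) = -1 (V(B, O) = 3*(-1/3) = -1)
q = -7/8 (q = -3/4 + (1/8)*(-1) = -3/4 - 1/8 = -7/8 ≈ -0.87500)
g(T) = T (g(T) = (T + T)/2 = (2*T)/2 = T)
l(h) = -96 + 8*h (l(h) = -8*(12 - h) = -96 + 8*h)
X = -1697/64 (X = 8 - (-7/8 - 5)**2 = 8 - (-47/8)**2 = 8 - 1*2209/64 = 8 - 2209/64 = -1697/64 ≈ -26.516)
(g(U(1, 4)) + l(K))*X = (1 + (-96 + 8*(-15)))*(-1697/64) = (1 + (-96 - 120))*(-1697/64) = (1 - 216)*(-1697/64) = -215*(-1697/64) = 364855/64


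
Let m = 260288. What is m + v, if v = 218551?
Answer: 478839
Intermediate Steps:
m + v = 260288 + 218551 = 478839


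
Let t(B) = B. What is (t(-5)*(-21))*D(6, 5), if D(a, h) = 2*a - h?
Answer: 735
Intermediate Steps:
D(a, h) = -h + 2*a
(t(-5)*(-21))*D(6, 5) = (-5*(-21))*(-1*5 + 2*6) = 105*(-5 + 12) = 105*7 = 735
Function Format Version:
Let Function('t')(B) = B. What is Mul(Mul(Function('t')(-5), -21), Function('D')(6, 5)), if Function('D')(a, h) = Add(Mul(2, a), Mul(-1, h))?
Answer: 735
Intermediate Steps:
Function('D')(a, h) = Add(Mul(-1, h), Mul(2, a))
Mul(Mul(Function('t')(-5), -21), Function('D')(6, 5)) = Mul(Mul(-5, -21), Add(Mul(-1, 5), Mul(2, 6))) = Mul(105, Add(-5, 12)) = Mul(105, 7) = 735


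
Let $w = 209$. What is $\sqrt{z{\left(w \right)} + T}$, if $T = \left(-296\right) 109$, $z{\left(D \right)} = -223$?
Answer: $7 i \sqrt{663} \approx 180.24 i$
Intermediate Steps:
$T = -32264$
$\sqrt{z{\left(w \right)} + T} = \sqrt{-223 - 32264} = \sqrt{-32487} = 7 i \sqrt{663}$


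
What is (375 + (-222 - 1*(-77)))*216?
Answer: 49680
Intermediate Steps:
(375 + (-222 - 1*(-77)))*216 = (375 + (-222 + 77))*216 = (375 - 145)*216 = 230*216 = 49680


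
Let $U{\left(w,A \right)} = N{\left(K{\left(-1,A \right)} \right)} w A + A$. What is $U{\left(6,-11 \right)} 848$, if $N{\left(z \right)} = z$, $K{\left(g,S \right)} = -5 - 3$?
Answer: $438416$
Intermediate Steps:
$K{\left(g,S \right)} = -8$
$U{\left(w,A \right)} = A - 8 A w$ ($U{\left(w,A \right)} = - 8 w A + A = - 8 A w + A = A - 8 A w$)
$U{\left(6,-11 \right)} 848 = - 11 \left(1 - 48\right) 848 = \left(-11\right) \left(-47\right) 848 = 517 \cdot 848 = 438416$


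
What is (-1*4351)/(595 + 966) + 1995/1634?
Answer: -210281/134246 ≈ -1.5664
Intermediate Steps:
(-1*4351)/(595 + 966) + 1995/1634 = -4351/1561 + 1995*(1/1634) = -4351*1/1561 + 105/86 = -4351/1561 + 105/86 = -210281/134246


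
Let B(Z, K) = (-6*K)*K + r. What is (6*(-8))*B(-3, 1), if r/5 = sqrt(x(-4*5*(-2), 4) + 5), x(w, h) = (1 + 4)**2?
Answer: 288 - 240*sqrt(30) ≈ -1026.5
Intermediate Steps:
x(w, h) = 25 (x(w, h) = 5**2 = 25)
r = 5*sqrt(30) (r = 5*sqrt(25 + 5) = 5*sqrt(30) ≈ 27.386)
B(Z, K) = -6*K**2 + 5*sqrt(30) (B(Z, K) = (-6*K)*K + 5*sqrt(30) = -6*K**2 + 5*sqrt(30))
(6*(-8))*B(-3, 1) = (6*(-8))*(-6*1**2 + 5*sqrt(30)) = -48*(-6*1 + 5*sqrt(30)) = -48*(-6 + 5*sqrt(30)) = 288 - 240*sqrt(30)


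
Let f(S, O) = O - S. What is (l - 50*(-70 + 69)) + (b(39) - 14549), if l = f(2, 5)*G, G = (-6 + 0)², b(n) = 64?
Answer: -14327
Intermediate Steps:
G = 36 (G = (-6)² = 36)
l = 108 (l = (5 - 1*2)*36 = (5 - 2)*36 = 3*36 = 108)
(l - 50*(-70 + 69)) + (b(39) - 14549) = (108 - 50*(-70 + 69)) + (64 - 14549) = (108 - 50*(-1)) - 14485 = (108 + 50) - 14485 = 158 - 14485 = -14327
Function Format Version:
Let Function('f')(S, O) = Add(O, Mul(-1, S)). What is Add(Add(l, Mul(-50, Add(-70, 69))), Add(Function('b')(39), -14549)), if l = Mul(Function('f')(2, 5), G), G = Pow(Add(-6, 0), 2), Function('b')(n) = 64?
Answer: -14327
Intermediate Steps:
G = 36 (G = Pow(-6, 2) = 36)
l = 108 (l = Mul(Add(5, Mul(-1, 2)), 36) = Mul(Add(5, -2), 36) = Mul(3, 36) = 108)
Add(Add(l, Mul(-50, Add(-70, 69))), Add(Function('b')(39), -14549)) = Add(Add(108, Mul(-50, Add(-70, 69))), Add(64, -14549)) = Add(Add(108, Mul(-50, -1)), -14485) = Add(Add(108, 50), -14485) = Add(158, -14485) = -14327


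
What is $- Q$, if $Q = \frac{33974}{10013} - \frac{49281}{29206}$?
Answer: $- \frac{29340823}{17202334} \approx -1.7056$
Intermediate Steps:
$Q = \frac{29340823}{17202334}$ ($Q = 33974 \cdot \frac{1}{10013} - \frac{49281}{29206} = \frac{33974}{10013} - \frac{49281}{29206} = \frac{29340823}{17202334} \approx 1.7056$)
$- Q = \left(-1\right) \frac{29340823}{17202334} = - \frac{29340823}{17202334}$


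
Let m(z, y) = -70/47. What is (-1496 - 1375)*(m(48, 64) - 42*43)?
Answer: 243897192/47 ≈ 5.1893e+6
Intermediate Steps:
m(z, y) = -70/47 (m(z, y) = -70*1/47 = -70/47)
(-1496 - 1375)*(m(48, 64) - 42*43) = (-1496 - 1375)*(-70/47 - 42*43) = -2871*(-70/47 - 1806) = -2871*(-84952/47) = 243897192/47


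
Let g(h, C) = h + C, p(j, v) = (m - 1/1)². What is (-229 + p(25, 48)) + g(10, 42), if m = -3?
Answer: -161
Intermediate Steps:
p(j, v) = 16 (p(j, v) = (-3 - 1/1)² = (-3 - 1*1)² = (-3 - 1)² = (-4)² = 16)
g(h, C) = C + h
(-229 + p(25, 48)) + g(10, 42) = (-229 + 16) + (42 + 10) = -213 + 52 = -161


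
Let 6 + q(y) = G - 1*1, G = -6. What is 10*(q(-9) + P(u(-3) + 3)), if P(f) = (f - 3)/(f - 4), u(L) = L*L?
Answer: -475/4 ≈ -118.75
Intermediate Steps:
u(L) = L²
P(f) = (-3 + f)/(-4 + f)
q(y) = -13 (q(y) = -6 + (-6 - 1*1) = -6 + (-6 - 1) = -6 - 7 = -13)
10*(q(-9) + P(u(-3) + 3)) = 10*(-13 + (-3 + ((-3)² + 3))/(-4 + ((-3)² + 3))) = 10*(-13 + (-3 + (9 + 3))/(-4 + (9 + 3))) = 10*(-13 + (-3 + 12)/(-4 + 12)) = 10*(-13 + 9/8) = 10*(-95/8) = -475/4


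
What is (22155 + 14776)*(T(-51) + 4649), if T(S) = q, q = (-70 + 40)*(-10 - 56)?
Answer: 244815599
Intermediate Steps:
q = 1980 (q = -30*(-66) = 1980)
T(S) = 1980
(22155 + 14776)*(T(-51) + 4649) = (22155 + 14776)*(1980 + 4649) = 36931*6629 = 244815599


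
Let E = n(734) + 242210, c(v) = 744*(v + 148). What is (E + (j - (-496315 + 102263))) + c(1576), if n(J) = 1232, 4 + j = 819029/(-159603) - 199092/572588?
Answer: 43868856462089204/22846690641 ≈ 1.9201e+6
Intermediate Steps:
j = -216572226946/22846690641 (j = -4 + (819029/(-159603) - 199092/572588) = -4 + (819029*(-1/159603) - 199092*1/572588) = -4 + (-819029/159603 - 49773/143147) = -4 - 125185464382/22846690641 = -216572226946/22846690641 ≈ -9.4794)
c(v) = 110112 + 744*v (c(v) = 744*(148 + v) = 110112 + 744*v)
E = 243442 (E = 1232 + 242210 = 243442)
(E + (j - (-496315 + 102263))) + c(1576) = (243442 + (-216572226946/22846690641 - (-496315 + 102263))) + (110112 + 744*1576) = (243442 + (-216572226946/22846690641 - 1*(-394052))) + (110112 + 1172544) = (243442 + (-216572226946/22846690641 + 394052)) + 1282656 = (243442 + 9002567568240386/22846690641) + 1282656 = 14564411631266708/22846690641 + 1282656 = 43868856462089204/22846690641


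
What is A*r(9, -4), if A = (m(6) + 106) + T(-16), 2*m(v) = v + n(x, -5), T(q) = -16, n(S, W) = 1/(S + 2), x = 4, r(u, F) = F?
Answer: -1117/3 ≈ -372.33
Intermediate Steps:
n(S, W) = 1/(2 + S)
m(v) = 1/12 + v/2 (m(v) = (v + 1/(2 + 4))/2 = (v + 1/6)/2 = (v + ⅙)/2 = (⅙ + v)/2 = 1/12 + v/2)
A = 1117/12 (A = ((1/12 + (½)*6) + 106) - 16 = ((1/12 + 3) + 106) - 16 = (37/12 + 106) - 16 = 1309/12 - 16 = 1117/12 ≈ 93.083)
A*r(9, -4) = (1117/12)*(-4) = -1117/3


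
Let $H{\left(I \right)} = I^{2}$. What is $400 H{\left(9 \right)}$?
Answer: $32400$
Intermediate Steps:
$400 H{\left(9 \right)} = 400 \cdot 9^{2} = 400 \cdot 81 = 32400$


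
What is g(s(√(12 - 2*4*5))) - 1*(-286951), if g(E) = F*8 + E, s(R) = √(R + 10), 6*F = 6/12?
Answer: 860855/3 + √(10 + 2*I*√7) ≈ 2.8696e+5 + 0.81047*I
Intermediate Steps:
F = 1/12 (F = (6/12)/6 = (6*(1/12))/6 = (⅙)*(½) = 1/12 ≈ 0.083333)
s(R) = √(10 + R)
g(E) = ⅔ + E (g(E) = (1/12)*8 + E = ⅔ + E)
g(s(√(12 - 2*4*5))) - 1*(-286951) = (⅔ + √(10 + √(12 - 2*4*5))) - 1*(-286951) = (⅔ + √(10 + √(12 - 8*5))) + 286951 = (⅔ + √(10 + √(12 - 40))) + 286951 = (⅔ + √(10 + √(-28))) + 286951 = (⅔ + √(10 + 2*I*√7)) + 286951 = 860855/3 + √(10 + 2*I*√7)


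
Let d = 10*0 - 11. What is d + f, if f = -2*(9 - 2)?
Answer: -25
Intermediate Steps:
d = -11 (d = 0 - 11 = -11)
f = -14 (f = -2*7 = -14)
d + f = -11 - 14 = -25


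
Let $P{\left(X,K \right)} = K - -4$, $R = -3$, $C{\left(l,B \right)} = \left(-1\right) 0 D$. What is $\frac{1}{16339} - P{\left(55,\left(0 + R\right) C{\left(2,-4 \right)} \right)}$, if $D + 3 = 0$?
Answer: $- \frac{65355}{16339} \approx -3.9999$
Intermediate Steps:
$D = -3$ ($D = -3 + 0 = -3$)
$C{\left(l,B \right)} = 0$ ($C{\left(l,B \right)} = \left(-1\right) 0 \left(-3\right) = 0 \left(-3\right) = 0$)
$P{\left(X,K \right)} = 4 + K$ ($P{\left(X,K \right)} = K + 4 = 4 + K$)
$\frac{1}{16339} - P{\left(55,\left(0 + R\right) C{\left(2,-4 \right)} \right)} = \frac{1}{16339} - \left(4 + \left(0 - 3\right) 0\right) = \frac{1}{16339} - \left(4 - 0\right) = \frac{1}{16339} - \left(4 + 0\right) = \frac{1}{16339} - 4 = - \frac{65355}{16339}$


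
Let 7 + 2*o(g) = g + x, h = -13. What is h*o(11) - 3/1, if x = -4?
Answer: -3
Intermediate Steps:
o(g) = -11/2 + g/2 (o(g) = -7/2 + (g - 4)/2 = -7/2 + (-4 + g)/2 = -7/2 + (-2 + g/2) = -11/2 + g/2)
h*o(11) - 3/1 = -13*(-11/2 + (1/2)*11) - 3/1 = -13*(-11/2 + 11/2) - 3*1 = -13*0 - 3 = 0 - 3 = -3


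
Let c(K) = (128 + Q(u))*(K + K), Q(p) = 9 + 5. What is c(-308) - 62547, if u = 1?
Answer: -150019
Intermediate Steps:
Q(p) = 14
c(K) = 284*K (c(K) = (128 + 14)*(K + K) = 142*(2*K) = 284*K)
c(-308) - 62547 = 284*(-308) - 62547 = -87472 - 62547 = -150019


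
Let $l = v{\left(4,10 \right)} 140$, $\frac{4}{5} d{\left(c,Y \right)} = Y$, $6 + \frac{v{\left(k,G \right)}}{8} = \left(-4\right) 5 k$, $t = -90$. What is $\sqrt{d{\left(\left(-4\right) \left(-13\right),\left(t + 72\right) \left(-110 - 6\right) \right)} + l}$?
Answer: $i \sqrt{93710} \approx 306.12 i$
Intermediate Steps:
$v{\left(k,G \right)} = -48 - 160 k$ ($v{\left(k,G \right)} = -48 + 8 \left(-4\right) 5 k = -48 + 8 \left(- 20 k\right) = -48 - 160 k$)
$d{\left(c,Y \right)} = \frac{5 Y}{4}$
$l = -96320$ ($l = \left(-48 - 640\right) 140 = \left(-688\right) 140 = -96320$)
$\sqrt{d{\left(\left(-4\right) \left(-13\right),\left(t + 72\right) \left(-110 - 6\right) \right)} + l} = \sqrt{\frac{5 \left(-90 + 72\right) \left(-110 - 6\right)}{4} - 96320} = \sqrt{\frac{5 \left(\left(-18\right) \left(-116\right)\right)}{4} - 96320} = \sqrt{\frac{5}{4} \cdot 2088 - 96320} = \sqrt{2610 - 96320} = \sqrt{-93710} = i \sqrt{93710}$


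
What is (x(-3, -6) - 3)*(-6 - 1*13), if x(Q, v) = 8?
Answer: -95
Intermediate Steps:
(x(-3, -6) - 3)*(-6 - 1*13) = (8 - 3)*(-6 - 1*13) = 5*(-6 - 13) = 5*(-19) = -95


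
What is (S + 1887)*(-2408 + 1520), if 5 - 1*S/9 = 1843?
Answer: 13013640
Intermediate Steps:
S = -16542 (S = 45 - 9*1843 = 45 - 16587 = -16542)
(S + 1887)*(-2408 + 1520) = (-16542 + 1887)*(-2408 + 1520) = -14655*(-888) = 13013640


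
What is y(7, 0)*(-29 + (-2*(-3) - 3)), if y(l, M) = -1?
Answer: 26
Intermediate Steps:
y(7, 0)*(-29 + (-2*(-3) - 3)) = -(-29 + (-2*(-3) - 3)) = -(-29 + (6 - 3)) = -(-29 + 3) = -1*(-26) = 26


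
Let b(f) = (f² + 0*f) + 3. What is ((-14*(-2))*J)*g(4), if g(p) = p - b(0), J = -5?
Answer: -140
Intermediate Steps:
b(f) = 3 + f² (b(f) = (f² + 0) + 3 = f² + 3 = 3 + f²)
g(p) = -3 + p (g(p) = p - (3 + 0²) = p - (3 + 0) = p - 1*3 = p - 3 = -3 + p)
((-14*(-2))*J)*g(4) = (-14*(-2)*(-5))*(-3 + 4) = (28*(-5))*1 = -140*1 = -140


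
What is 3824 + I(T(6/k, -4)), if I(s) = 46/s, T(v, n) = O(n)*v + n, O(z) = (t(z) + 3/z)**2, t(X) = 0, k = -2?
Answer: 347248/91 ≈ 3815.9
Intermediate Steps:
O(z) = 9/z**2 (O(z) = (0 + 3/z)**2 = (3/z)**2 = 9/z**2)
T(v, n) = n + 9*v/n**2 (T(v, n) = (9/n**2)*v + n = 9*v/n**2 + n = n + 9*v/n**2)
3824 + I(T(6/k, -4)) = 3824 + 46/(-4 + 9*(6/(-2))/(-4)**2) = 3824 + 46/(-4 + 9*(6*(-1/2))*(1/16)) = 3824 + 46/(-4 + 9*(-3)*(1/16)) = 3824 + 46/(-4 - 27/16) = 3824 + 46/(-91/16) = 3824 + 46*(-16/91) = 3824 - 736/91 = 347248/91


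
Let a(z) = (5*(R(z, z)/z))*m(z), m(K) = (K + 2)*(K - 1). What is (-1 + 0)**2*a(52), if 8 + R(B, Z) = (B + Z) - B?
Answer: 151470/13 ≈ 11652.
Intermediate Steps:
R(B, Z) = -8 + Z (R(B, Z) = -8 + ((B + Z) - B) = -8 + Z)
m(K) = (-1 + K)*(2 + K) (m(K) = (2 + K)*(-1 + K) = (-1 + K)*(2 + K))
a(z) = 5*(-8 + z)*(-2 + z + z**2)/z (a(z) = (5*((-8 + z)/z))*(-2 + z + z**2) = (5*(-8 + z)/z)*(-2 + z + z**2) = 5*(-8 + z)*(-2 + z + z**2)/z)
(-1 + 0)**2*a(52) = (-1 + 0)**2*(5*(-8 + 52)*(-2 + 52 + 52**2)/52) = (-1)**2*(5*(1/52)*44*(-2 + 52 + 2704)) = 1*(5*(1/52)*44*2754) = 1*(151470/13) = 151470/13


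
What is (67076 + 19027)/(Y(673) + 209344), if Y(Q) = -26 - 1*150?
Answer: 86103/209168 ≈ 0.41164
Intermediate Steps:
Y(Q) = -176 (Y(Q) = -26 - 150 = -176)
(67076 + 19027)/(Y(673) + 209344) = (67076 + 19027)/(-176 + 209344) = 86103/209168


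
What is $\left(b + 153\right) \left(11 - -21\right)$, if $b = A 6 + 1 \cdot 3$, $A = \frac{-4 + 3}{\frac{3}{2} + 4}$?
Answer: $\frac{54528}{11} \approx 4957.1$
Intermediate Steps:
$A = - \frac{2}{11}$ ($A = - \frac{1}{3 \cdot \frac{1}{2} + 4} = - \frac{1}{\frac{3}{2} + 4} = - \frac{1}{\frac{11}{2}} = \left(-1\right) \frac{2}{11} = - \frac{2}{11} \approx -0.18182$)
$b = \frac{21}{11}$ ($b = \left(- \frac{2}{11}\right) 6 + 1 \cdot 3 = - \frac{12}{11} + 3 = \frac{21}{11} \approx 1.9091$)
$\left(b + 153\right) \left(11 - -21\right) = \left(\frac{21}{11} + 153\right) \left(11 - -21\right) = \frac{1704 \left(11 + 21\right)}{11} = \frac{1704}{11} \cdot 32 = \frac{54528}{11}$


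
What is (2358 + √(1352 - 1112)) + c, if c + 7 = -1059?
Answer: 1292 + 4*√15 ≈ 1307.5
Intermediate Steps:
c = -1066 (c = -7 - 1059 = -1066)
(2358 + √(1352 - 1112)) + c = (2358 + √(1352 - 1112)) - 1066 = (2358 + √240) - 1066 = (2358 + 4*√15) - 1066 = 1292 + 4*√15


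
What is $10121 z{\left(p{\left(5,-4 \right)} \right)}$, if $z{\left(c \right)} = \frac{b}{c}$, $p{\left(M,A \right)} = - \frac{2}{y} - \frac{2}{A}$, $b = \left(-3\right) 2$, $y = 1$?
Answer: $40484$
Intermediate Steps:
$b = -6$
$p{\left(M,A \right)} = -2 - \frac{2}{A}$ ($p{\left(M,A \right)} = - \frac{2}{1} - \frac{2}{A} = \left(-2\right) 1 - \frac{2}{A} = -2 - \frac{2}{A}$)
$z{\left(c \right)} = - \frac{6}{c}$
$10121 z{\left(p{\left(5,-4 \right)} \right)} = 10121 \left(- \frac{6}{-2 - \frac{2}{-4}}\right) = 10121 \left(- \frac{6}{-2 - - \frac{1}{2}}\right) = 10121 \left(- \frac{6}{-2 + \frac{1}{2}}\right) = 10121 \left(- \frac{6}{- \frac{3}{2}}\right) = 10121 \left(\left(-6\right) \left(- \frac{2}{3}\right)\right) = 10121 \cdot 4 = 40484$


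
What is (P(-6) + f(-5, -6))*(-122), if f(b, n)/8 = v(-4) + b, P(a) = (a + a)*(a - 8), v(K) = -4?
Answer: -11712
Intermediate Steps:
P(a) = 2*a*(-8 + a) (P(a) = (2*a)*(-8 + a) = 2*a*(-8 + a))
f(b, n) = -32 + 8*b (f(b, n) = 8*(-4 + b) = -32 + 8*b)
(P(-6) + f(-5, -6))*(-122) = (2*(-6)*(-8 - 6) + (-32 + 8*(-5)))*(-122) = (2*(-6)*(-14) + (-32 - 40))*(-122) = (168 - 72)*(-122) = 96*(-122) = -11712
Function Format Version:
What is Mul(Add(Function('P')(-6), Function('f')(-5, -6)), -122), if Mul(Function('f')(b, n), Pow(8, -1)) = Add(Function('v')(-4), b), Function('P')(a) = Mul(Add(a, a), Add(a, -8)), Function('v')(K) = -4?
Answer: -11712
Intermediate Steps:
Function('P')(a) = Mul(2, a, Add(-8, a)) (Function('P')(a) = Mul(Mul(2, a), Add(-8, a)) = Mul(2, a, Add(-8, a)))
Function('f')(b, n) = Add(-32, Mul(8, b)) (Function('f')(b, n) = Mul(8, Add(-4, b)) = Add(-32, Mul(8, b)))
Mul(Add(Function('P')(-6), Function('f')(-5, -6)), -122) = Mul(Add(Mul(2, -6, Add(-8, -6)), Add(-32, Mul(8, -5))), -122) = Mul(Add(Mul(2, -6, -14), Add(-32, -40)), -122) = Mul(Add(168, -72), -122) = Mul(96, -122) = -11712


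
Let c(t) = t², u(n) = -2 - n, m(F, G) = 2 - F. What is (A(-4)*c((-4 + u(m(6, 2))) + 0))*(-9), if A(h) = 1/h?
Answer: 9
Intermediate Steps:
(A(-4)*c((-4 + u(m(6, 2))) + 0))*(-9) = (((-4 + (-2 - (2 - 1*6))) + 0)²/(-4))*(-9) = -((-4 + (-2 - (2 - 6))) + 0)²/4*(-9) = -((-4 + (-2 - 1*(-4))) + 0)²/4*(-9) = -((-4 + (-2 + 4)) + 0)²/4*(-9) = -((-4 + 2) + 0)²/4*(-9) = -(-2 + 0)²/4*(-9) = -¼*(-2)²*(-9) = -¼*4*(-9) = -1*(-9) = 9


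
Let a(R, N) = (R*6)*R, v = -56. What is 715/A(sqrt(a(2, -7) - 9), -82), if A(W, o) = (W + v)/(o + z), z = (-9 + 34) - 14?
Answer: 2842840/3121 + 50765*sqrt(15)/3121 ≈ 973.87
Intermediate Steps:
a(R, N) = 6*R**2 (a(R, N) = (6*R)*R = 6*R**2)
z = 11 (z = 25 - 14 = 11)
A(W, o) = (-56 + W)/(11 + o) (A(W, o) = (W - 56)/(o + 11) = (-56 + W)/(11 + o))
715/A(sqrt(a(2, -7) - 9), -82) = 715/(((-56 + sqrt(6*2**2 - 9))/(11 - 82))) = 715/(((-56 + sqrt(6*4 - 9))/(-71))) = 715/((-(-56 + sqrt(24 - 9))/71)) = 715/((-(-56 + sqrt(15))/71)) = 715/(56/71 - sqrt(15)/71)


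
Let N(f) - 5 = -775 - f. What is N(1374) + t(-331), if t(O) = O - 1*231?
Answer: -2706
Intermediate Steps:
t(O) = -231 + O (t(O) = O - 231 = -231 + O)
N(f) = -770 - f (N(f) = 5 + (-775 - f) = -770 - f)
N(1374) + t(-331) = (-770 - 1*1374) + (-231 - 331) = (-770 - 1374) - 562 = -2144 - 562 = -2706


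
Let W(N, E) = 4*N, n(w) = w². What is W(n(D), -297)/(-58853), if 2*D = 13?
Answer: -169/58853 ≈ -0.0028716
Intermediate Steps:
D = 13/2 (D = (½)*13 = 13/2 ≈ 6.5000)
W(n(D), -297)/(-58853) = (4*(13/2)²)/(-58853) = (4*(169/4))*(-1/58853) = 169*(-1/58853) = -169/58853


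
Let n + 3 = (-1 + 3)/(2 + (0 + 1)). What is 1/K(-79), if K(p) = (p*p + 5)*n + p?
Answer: -1/14653 ≈ -6.8245e-5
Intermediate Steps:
n = -7/3 (n = -3 + (-1 + 3)/(2 + (0 + 1)) = -3 + 2/(2 + 1) = -3 + 2/3 = -3 + 2*(⅓) = -3 + ⅔ = -7/3 ≈ -2.3333)
K(p) = -35/3 + p - 7*p²/3 (K(p) = (p*p + 5)*(-7/3) + p = (p² + 5)*(-7/3) + p = (5 + p²)*(-7/3) + p = (-35/3 - 7*p²/3) + p = -35/3 + p - 7*p²/3)
1/K(-79) = 1/(-35/3 - 79 - 7/3*(-79)²) = 1/(-35/3 - 79 - 7/3*6241) = 1/(-35/3 - 79 - 43687/3) = 1/(-14653) = -1/14653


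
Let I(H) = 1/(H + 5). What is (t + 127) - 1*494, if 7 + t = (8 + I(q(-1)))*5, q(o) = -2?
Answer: -997/3 ≈ -332.33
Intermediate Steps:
I(H) = 1/(5 + H)
t = 104/3 (t = -7 + (8 + 1/(5 - 2))*5 = -7 + (8 + 1/3)*5 = -7 + (25/3)*5 = -7 + 125/3 = 104/3 ≈ 34.667)
(t + 127) - 1*494 = (104/3 + 127) - 1*494 = 485/3 - 494 = -997/3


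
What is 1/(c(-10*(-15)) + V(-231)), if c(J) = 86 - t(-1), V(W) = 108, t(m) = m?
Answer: 1/195 ≈ 0.0051282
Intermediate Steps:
c(J) = 87 (c(J) = 86 - 1*(-1) = 86 + 1 = 87)
1/(c(-10*(-15)) + V(-231)) = 1/(87 + 108) = 1/195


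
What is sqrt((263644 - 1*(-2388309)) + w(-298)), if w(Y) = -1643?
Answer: sqrt(2650310) ≈ 1628.0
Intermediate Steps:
sqrt((263644 - 1*(-2388309)) + w(-298)) = sqrt((263644 - 1*(-2388309)) - 1643) = sqrt((263644 + 2388309) - 1643) = sqrt(2651953 - 1643) = sqrt(2650310)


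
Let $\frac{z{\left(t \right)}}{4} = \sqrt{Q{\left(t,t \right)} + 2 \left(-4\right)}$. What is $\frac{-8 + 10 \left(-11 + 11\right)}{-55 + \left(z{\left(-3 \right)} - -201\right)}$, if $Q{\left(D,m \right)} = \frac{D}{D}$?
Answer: $- \frac{292}{5357} + \frac{8 i \sqrt{7}}{5357} \approx -0.054508 + 0.0039511 i$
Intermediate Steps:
$Q{\left(D,m \right)} = 1$
$z{\left(t \right)} = 4 i \sqrt{7}$ ($z{\left(t \right)} = 4 \sqrt{1 + 2 \left(-4\right)} = 4 \sqrt{1 - 8} = 4 \sqrt{-7} = 4 i \sqrt{7}$)
$\frac{-8 + 10 \left(-11 + 11\right)}{-55 + \left(z{\left(-3 \right)} - -201\right)} = \frac{-8 + 10 \left(-11 + 11\right)}{-55 + \left(4 i \sqrt{7} - -201\right)} = \frac{-8 + 10 \cdot 0}{-55 + \left(4 i \sqrt{7} + 201\right)} = \frac{-8 + 0}{-55 + \left(201 + 4 i \sqrt{7}\right)} = - \frac{8}{146 + 4 i \sqrt{7}}$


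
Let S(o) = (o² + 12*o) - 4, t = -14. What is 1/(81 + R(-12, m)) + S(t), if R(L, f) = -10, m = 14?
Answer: 1705/71 ≈ 24.014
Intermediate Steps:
S(o) = -4 + o² + 12*o
1/(81 + R(-12, m)) + S(t) = 1/(81 - 10) + (-4 + (-14)² + 12*(-14)) = 1/71 + (-4 + 196 - 168) = 1/71 + 24 = 1705/71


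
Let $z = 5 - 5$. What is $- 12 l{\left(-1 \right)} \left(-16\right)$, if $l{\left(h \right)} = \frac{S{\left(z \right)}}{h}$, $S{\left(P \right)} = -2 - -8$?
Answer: $-1152$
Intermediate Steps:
$z = 0$
$S{\left(P \right)} = 6$ ($S{\left(P \right)} = -2 + 8 = 6$)
$l{\left(h \right)} = \frac{6}{h}$
$- 12 l{\left(-1 \right)} \left(-16\right) = - 12 \frac{6}{-1} \left(-16\right) = - 12 \cdot 6 \left(-1\right) \left(-16\right) = \left(-12\right) \left(-6\right) \left(-16\right) = 72 \left(-16\right) = -1152$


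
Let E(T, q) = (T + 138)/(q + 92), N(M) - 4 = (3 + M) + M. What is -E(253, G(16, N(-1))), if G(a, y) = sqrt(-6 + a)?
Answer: -17986/4227 + 391*sqrt(10)/8454 ≈ -4.1088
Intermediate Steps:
N(M) = 7 + 2*M (N(M) = 4 + ((3 + M) + M) = 4 + (3 + 2*M) = 7 + 2*M)
E(T, q) = (138 + T)/(92 + q)
-E(253, G(16, N(-1))) = -(138 + 253)/(92 + sqrt(-6 + 16)) = -391/(92 + sqrt(10))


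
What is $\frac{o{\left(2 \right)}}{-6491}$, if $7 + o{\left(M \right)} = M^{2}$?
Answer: $\frac{3}{6491} \approx 0.00046218$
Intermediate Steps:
$o{\left(M \right)} = -7 + M^{2}$
$\frac{o{\left(2 \right)}}{-6491} = \frac{-7 + 2^{2}}{-6491} = \left(-7 + 4\right) \left(- \frac{1}{6491}\right) = \left(-3\right) \left(- \frac{1}{6491}\right) = \frac{3}{6491}$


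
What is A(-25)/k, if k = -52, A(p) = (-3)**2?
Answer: -9/52 ≈ -0.17308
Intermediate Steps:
A(p) = 9
A(-25)/k = 9/(-52) = 9*(-1/52) = -9/52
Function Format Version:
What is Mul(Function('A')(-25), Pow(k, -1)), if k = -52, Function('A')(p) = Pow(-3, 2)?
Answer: Rational(-9, 52) ≈ -0.17308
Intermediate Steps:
Function('A')(p) = 9
Mul(Function('A')(-25), Pow(k, -1)) = Mul(9, Pow(-52, -1)) = Mul(9, Rational(-1, 52)) = Rational(-9, 52)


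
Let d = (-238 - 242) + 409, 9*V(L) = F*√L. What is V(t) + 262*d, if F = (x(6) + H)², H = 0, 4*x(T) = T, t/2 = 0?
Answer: -18602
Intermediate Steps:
t = 0 (t = 2*0 = 0)
x(T) = T/4
F = 9/4 (F = ((¼)*6 + 0)² = (3/2 + 0)² = (3/2)² = 9/4 ≈ 2.2500)
V(L) = √L/4 (V(L) = (9*√L/4)/9 = √L/4)
d = -71 (d = -480 + 409 = -71)
V(t) + 262*d = √0/4 + 262*(-71) = (¼)*0 - 18602 = 0 - 18602 = -18602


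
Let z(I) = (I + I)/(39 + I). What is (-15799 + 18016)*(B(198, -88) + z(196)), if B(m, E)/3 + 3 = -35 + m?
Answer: 250946664/235 ≈ 1.0679e+6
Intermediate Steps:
B(m, E) = -114 + 3*m (B(m, E) = -9 + 3*(-35 + m) = -9 + (-105 + 3*m) = -114 + 3*m)
z(I) = 2*I/(39 + I) (z(I) = (2*I)/(39 + I) = 2*I/(39 + I))
(-15799 + 18016)*(B(198, -88) + z(196)) = (-15799 + 18016)*((-114 + 3*198) + 2*196/(39 + 196)) = 2217*((-114 + 594) + 2*196/235) = 2217*(480 + 2*196*(1/235)) = 2217*(480 + 392/235) = 2217*(113192/235) = 250946664/235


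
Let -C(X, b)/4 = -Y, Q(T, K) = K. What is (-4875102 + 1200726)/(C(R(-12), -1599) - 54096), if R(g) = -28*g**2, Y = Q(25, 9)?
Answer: 306198/4505 ≈ 67.969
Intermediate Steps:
Y = 9
C(X, b) = 36 (C(X, b) = -(-4)*9 = -4*(-9) = 36)
(-4875102 + 1200726)/(C(R(-12), -1599) - 54096) = (-4875102 + 1200726)/(36 - 54096) = -3674376/(-54060) = -3674376*(-1/54060) = 306198/4505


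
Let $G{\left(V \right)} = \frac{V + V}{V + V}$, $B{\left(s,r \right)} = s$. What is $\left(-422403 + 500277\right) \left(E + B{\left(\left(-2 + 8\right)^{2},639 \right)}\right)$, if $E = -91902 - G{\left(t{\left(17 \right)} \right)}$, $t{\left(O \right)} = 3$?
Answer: $-7154050758$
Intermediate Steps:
$G{\left(V \right)} = 1$ ($G{\left(V \right)} = \frac{2 V}{2 V} = 2 V \frac{1}{2 V} = 1$)
$E = -91903$ ($E = -91902 - 1 = -91903$)
$\left(-422403 + 500277\right) \left(E + B{\left(\left(-2 + 8\right)^{2},639 \right)}\right) = \left(-422403 + 500277\right) \left(-91903 + \left(-2 + 8\right)^{2}\right) = 77874 \left(-91903 + 6^{2}\right) = 77874 \left(-91903 + 36\right) = 77874 \left(-91867\right) = -7154050758$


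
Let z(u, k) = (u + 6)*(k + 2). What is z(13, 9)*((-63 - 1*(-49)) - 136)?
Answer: -31350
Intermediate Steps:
z(u, k) = (2 + k)*(6 + u) (z(u, k) = (6 + u)*(2 + k) = (2 + k)*(6 + u))
z(13, 9)*((-63 - 1*(-49)) - 136) = (12 + 2*13 + 6*9 + 9*13)*((-63 - 1*(-49)) - 136) = (12 + 26 + 54 + 117)*((-63 + 49) - 136) = 209*(-14 - 136) = 209*(-150) = -31350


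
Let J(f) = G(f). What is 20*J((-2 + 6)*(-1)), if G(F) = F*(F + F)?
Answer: 640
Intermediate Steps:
G(F) = 2*F² (G(F) = F*(2*F) = 2*F²)
J(f) = 2*f²
20*J((-2 + 6)*(-1)) = 20*(2*((-2 + 6)*(-1))²) = 20*(2*(4*(-1))²) = 20*(2*(-4)²) = 20*(2*16) = 20*32 = 640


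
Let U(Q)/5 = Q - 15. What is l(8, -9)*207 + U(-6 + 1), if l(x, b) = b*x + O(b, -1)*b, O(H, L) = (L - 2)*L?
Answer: -20593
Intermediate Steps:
O(H, L) = L*(-2 + L) (O(H, L) = (-2 + L)*L = L*(-2 + L))
U(Q) = -75 + 5*Q (U(Q) = 5*(Q - 15) = 5*(-15 + Q) = -75 + 5*Q)
l(x, b) = 3*b + b*x (l(x, b) = b*x + (-(-2 - 1))*b = b*x + (-1*(-3))*b = b*x + 3*b = 3*b + b*x)
l(8, -9)*207 + U(-6 + 1) = -9*(3 + 8)*207 + (-75 + 5*(-6 + 1)) = -9*11*207 + (-75 + 5*(-5)) = -99*207 + (-75 - 25) = -20493 - 100 = -20593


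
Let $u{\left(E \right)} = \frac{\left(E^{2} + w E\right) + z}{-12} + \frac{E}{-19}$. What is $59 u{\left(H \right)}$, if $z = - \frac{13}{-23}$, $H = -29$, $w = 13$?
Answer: $- \frac{11505649}{5244} \approx -2194.1$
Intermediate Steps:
$z = \frac{13}{23}$ ($z = \left(-13\right) \left(- \frac{1}{23}\right) = \frac{13}{23} \approx 0.56522$)
$u{\left(E \right)} = - \frac{13}{276} - \frac{259 E}{228} - \frac{E^{2}}{12}$ ($u{\left(E \right)} = \frac{\left(E^{2} + 13 E\right) + \frac{13}{23}}{-12} + \frac{E}{-19} = \left(\frac{13}{23} + E^{2} + 13 E\right) \left(- \frac{1}{12}\right) + E \left(- \frac{1}{19}\right) = \left(- \frac{13}{276} - \frac{13 E}{12} - \frac{E^{2}}{12}\right) - \frac{E}{19} = - \frac{13}{276} - \frac{259 E}{228} - \frac{E^{2}}{12}$)
$59 u{\left(H \right)} = 59 \left(- \frac{13}{276} - - \frac{7511}{228} - \frac{\left(-29\right)^{2}}{12}\right) = 59 \left(- \frac{13}{276} + \frac{7511}{228} - \frac{841}{12}\right) = 59 \left(- \frac{195011}{5244}\right) = - \frac{11505649}{5244}$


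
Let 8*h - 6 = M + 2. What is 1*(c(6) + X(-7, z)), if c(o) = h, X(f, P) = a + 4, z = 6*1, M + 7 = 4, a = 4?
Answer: 69/8 ≈ 8.6250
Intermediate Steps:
M = -3 (M = -7 + 4 = -3)
z = 6
X(f, P) = 8 (X(f, P) = 4 + 4 = 8)
h = 5/8 (h = ¾ + (-3 + 2)/8 = ¾ + (⅛)*(-1) = ¾ - ⅛ = 5/8 ≈ 0.62500)
c(o) = 5/8
1*(c(6) + X(-7, z)) = 1*(5/8 + 8) = 1*(69/8) = 69/8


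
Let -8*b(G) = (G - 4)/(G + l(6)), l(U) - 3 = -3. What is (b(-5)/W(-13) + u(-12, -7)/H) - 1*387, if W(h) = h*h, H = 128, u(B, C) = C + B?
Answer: -41874119/108160 ≈ -387.15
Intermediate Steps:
l(U) = 0 (l(U) = 3 - 3 = 0)
u(B, C) = B + C
W(h) = h**2
b(G) = -(-4 + G)/(8*G) (b(G) = -(G - 4)/(8*(G + 0)) = -(-4 + G)/(8*G))
(b(-5)/W(-13) + u(-12, -7)/H) - 1*387 = (((1/8)*(4 - 1*(-5))/(-5))/((-13)**2) + (-12 - 7)/128) - 1*387 = (((1/8)*(-1/5)*(4 + 5))/169 - 19*1/128) - 387 = (((1/8)*(-1/5)*9)*(1/169) - 19/128) - 387 = (-9/40*1/169 - 19/128) - 387 = (-9/6760 - 19/128) - 387 = -16199/108160 - 387 = -41874119/108160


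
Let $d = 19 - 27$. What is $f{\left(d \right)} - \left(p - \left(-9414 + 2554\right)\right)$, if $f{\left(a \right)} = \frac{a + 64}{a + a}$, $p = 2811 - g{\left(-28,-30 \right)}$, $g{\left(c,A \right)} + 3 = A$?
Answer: $- \frac{19415}{2} \approx -9707.5$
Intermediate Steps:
$g{\left(c,A \right)} = -3 + A$
$d = -8$
$p = 2844$ ($p = 2811 - \left(-3 - 30\right) = 2811 - -33 = 2811 + 33 = 2844$)
$f{\left(a \right)} = \frac{64 + a}{2 a}$
$f{\left(d \right)} - \left(p - \left(-9414 + 2554\right)\right) = \frac{64 - 8}{2 \left(-8\right)} - \left(2844 - \left(-9414 + 2554\right)\right) = \frac{1}{2} \left(- \frac{1}{8}\right) 56 - \left(2844 - -6860\right) = - \frac{7}{2} - \left(2844 + 6860\right) = - \frac{7}{2} - 9704 = - \frac{19415}{2}$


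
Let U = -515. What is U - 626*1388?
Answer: -869403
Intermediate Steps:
U - 626*1388 = -515 - 626*1388 = -515 - 868888 = -869403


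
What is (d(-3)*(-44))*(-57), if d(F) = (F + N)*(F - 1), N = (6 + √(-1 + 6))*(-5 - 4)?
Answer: 571824 + 90288*√5 ≈ 7.7371e+5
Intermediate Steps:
N = -54 - 9*√5 (N = (6 + √5)*(-9) = -54 - 9*√5 ≈ -74.125)
d(F) = (-1 + F)*(-54 + F - 9*√5) (d(F) = (F + (-54 - 9*√5))*(F - 1) = (-54 + F - 9*√5)*(-1 + F) = (-1 + F)*(-54 + F - 9*√5))
(d(-3)*(-44))*(-57) = ((54 + (-3)² - 1*(-3) + 9*√5 - 9*(-3)*(6 + √5))*(-44))*(-57) = ((54 + 9 + 3 + 9*√5 + (162 + 27*√5))*(-44))*(-57) = ((228 + 36*√5)*(-44))*(-57) = (-10032 - 1584*√5)*(-57) = 571824 + 90288*√5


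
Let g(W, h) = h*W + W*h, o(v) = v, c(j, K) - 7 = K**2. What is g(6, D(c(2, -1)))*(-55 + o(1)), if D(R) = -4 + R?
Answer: -2592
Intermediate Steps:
c(j, K) = 7 + K**2
g(W, h) = 2*W*h (g(W, h) = W*h + W*h = 2*W*h)
g(6, D(c(2, -1)))*(-55 + o(1)) = (2*6*(-4 + (7 + (-1)**2)))*(-55 + 1) = (2*6*(-4 + (7 + 1)))*(-54) = (2*6*(-4 + 8))*(-54) = (2*6*4)*(-54) = 48*(-54) = -2592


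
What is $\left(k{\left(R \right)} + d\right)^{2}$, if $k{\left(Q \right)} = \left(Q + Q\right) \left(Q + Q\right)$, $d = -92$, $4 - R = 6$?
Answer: $5776$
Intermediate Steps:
$R = -2$ ($R = 4 - 6 = -2$)
$k{\left(Q \right)} = 4 Q^{2}$ ($k{\left(Q \right)} = 2 Q 2 Q = 4 Q^{2}$)
$\left(k{\left(R \right)} + d\right)^{2} = \left(4 \left(-2\right)^{2} - 92\right)^{2} = \left(4 \cdot 4 - 92\right)^{2} = \left(16 - 92\right)^{2} = \left(-76\right)^{2} = 5776$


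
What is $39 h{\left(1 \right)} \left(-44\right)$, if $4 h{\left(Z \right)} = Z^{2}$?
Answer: $-429$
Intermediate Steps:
$h{\left(Z \right)} = \frac{Z^{2}}{4}$
$39 h{\left(1 \right)} \left(-44\right) = 39 \frac{1^{2}}{4} \left(-44\right) = 39 \cdot \frac{1}{4} \cdot 1 \left(-44\right) = 39 \cdot \frac{1}{4} \left(-44\right) = \frac{39}{4} \left(-44\right) = -429$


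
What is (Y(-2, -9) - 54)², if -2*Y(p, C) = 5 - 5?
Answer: 2916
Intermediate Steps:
Y(p, C) = 0 (Y(p, C) = -(5 - 5)/2 = -½*0 = 0)
(Y(-2, -9) - 54)² = (0 - 54)² = (-54)² = 2916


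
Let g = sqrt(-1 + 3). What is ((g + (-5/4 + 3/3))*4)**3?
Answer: -97 + 140*sqrt(2) ≈ 100.99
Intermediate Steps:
g = sqrt(2) ≈ 1.4142
((g + (-5/4 + 3/3))*4)**3 = ((sqrt(2) + (-5/4 + 3/3))*4)**3 = ((sqrt(2) + (-5*1/4 + 3*(1/3)))*4)**3 = ((sqrt(2) + (-5/4 + 1))*4)**3 = ((sqrt(2) - 1/4)*4)**3 = ((-1/4 + sqrt(2))*4)**3 = (-1 + 4*sqrt(2))**3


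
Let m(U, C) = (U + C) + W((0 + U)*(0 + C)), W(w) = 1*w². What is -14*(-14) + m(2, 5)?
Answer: 303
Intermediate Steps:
W(w) = w²
m(U, C) = C + U + C²*U² (m(U, C) = (U + C) + ((0 + U)*(0 + C))² = (C + U) + (U*C)² = (C + U) + (C*U)² = (C + U) + C²*U² = C + U + C²*U²)
-14*(-14) + m(2, 5) = -14*(-14) + (5 + 2 + 5²*2²) = 196 + (5 + 2 + 25*4) = 196 + (5 + 2 + 100) = 196 + 107 = 303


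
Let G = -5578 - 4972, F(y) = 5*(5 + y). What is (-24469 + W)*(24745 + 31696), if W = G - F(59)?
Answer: -1994568499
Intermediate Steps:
F(y) = 25 + 5*y
G = -10550
W = -10870 (W = -10550 - (25 + 5*59) = -10550 - (25 + 295) = -10550 - 1*320 = -10550 - 320 = -10870)
(-24469 + W)*(24745 + 31696) = (-24469 - 10870)*(24745 + 31696) = -35339*56441 = -1994568499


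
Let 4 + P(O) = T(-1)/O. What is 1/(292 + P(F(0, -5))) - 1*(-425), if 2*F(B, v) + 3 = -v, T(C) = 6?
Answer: 124951/294 ≈ 425.00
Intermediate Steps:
F(B, v) = -3/2 - v/2 (F(B, v) = -3/2 + (-v)/2 = -3/2 - v/2)
P(O) = -4 + 6/O
1/(292 + P(F(0, -5))) - 1*(-425) = 1/(292 + (-4 + 6/(-3/2 - ½*(-5)))) - 1*(-425) = 1/(292 + (-4 + 6/(-3/2 + 5/2))) + 425 = 1/(292 + (-4 + 6/1)) + 425 = 1/(292 + (-4 + 6*1)) + 425 = 1/(292 + (-4 + 6)) + 425 = 1/(292 + 2) + 425 = 1/294 + 425 = 124951/294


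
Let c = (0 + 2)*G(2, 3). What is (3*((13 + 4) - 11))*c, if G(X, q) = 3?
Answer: 108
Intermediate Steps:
c = 6 (c = (0 + 2)*3 = 2*3 = 6)
(3*((13 + 4) - 11))*c = (3*((13 + 4) - 11))*6 = (3*(17 - 11))*6 = (3*6)*6 = 18*6 = 108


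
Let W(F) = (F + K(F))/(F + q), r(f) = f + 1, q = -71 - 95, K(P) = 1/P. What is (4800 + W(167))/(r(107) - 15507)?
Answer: -829490/2571633 ≈ -0.32255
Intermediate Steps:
q = -166
r(f) = 1 + f
W(F) = (F + 1/F)/(-166 + F) (W(F) = (F + 1/F)/(F - 166) = (F + 1/F)/(-166 + F))
(4800 + W(167))/(r(107) - 15507) = (4800 + (1 + 167**2)/(167*(-166 + 167)))/((1 + 107) - 15507) = (4800 + (1/167)*(1 + 27889)/1)/(108 - 15507) = (4800 + (1/167)*1*27890)/(-15399) = (4800 + 27890/167)*(-1/15399) = (829490/167)*(-1/15399) = -829490/2571633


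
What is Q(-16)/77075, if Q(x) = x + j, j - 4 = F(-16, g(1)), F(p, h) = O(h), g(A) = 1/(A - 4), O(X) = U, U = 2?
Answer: -2/15415 ≈ -0.00012974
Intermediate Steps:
O(X) = 2
g(A) = 1/(-4 + A)
F(p, h) = 2
j = 6 (j = 4 + 2 = 6)
Q(x) = 6 + x (Q(x) = x + 6 = 6 + x)
Q(-16)/77075 = (6 - 16)/77075 = -10*1/77075 = -2/15415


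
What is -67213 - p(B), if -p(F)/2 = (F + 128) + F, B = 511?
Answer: -64913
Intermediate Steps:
p(F) = -256 - 4*F (p(F) = -2*((F + 128) + F) = -2*((128 + F) + F) = -2*(128 + 2*F) = -256 - 4*F)
-67213 - p(B) = -67213 - (-256 - 4*511) = -67213 - (-256 - 2044) = -67213 - 1*(-2300) = -67213 + 2300 = -64913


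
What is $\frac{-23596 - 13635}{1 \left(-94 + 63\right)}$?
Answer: $1201$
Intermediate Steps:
$\frac{-23596 - 13635}{1 \left(-94 + 63\right)} = \frac{-23596 - 13635}{1 \left(-31\right)} = - \frac{37231}{-31} = \left(-37231\right) \left(- \frac{1}{31}\right) = 1201$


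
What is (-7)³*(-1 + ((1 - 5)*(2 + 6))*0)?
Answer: 343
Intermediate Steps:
(-7)³*(-1 + ((1 - 5)*(2 + 6))*0) = -343*(-1 - 4*8*0) = -343*(-1 - 32*0) = -343*(-1 + 0) = -343*(-1) = 343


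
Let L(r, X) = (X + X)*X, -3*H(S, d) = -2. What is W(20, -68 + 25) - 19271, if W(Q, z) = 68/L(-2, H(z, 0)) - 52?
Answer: -38493/2 ≈ -19247.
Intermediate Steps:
H(S, d) = 2/3 (H(S, d) = -1/3*(-2) = 2/3)
L(r, X) = 2*X**2 (L(r, X) = (2*X)*X = 2*X**2)
W(Q, z) = 49/2 (W(Q, z) = 68/((2*(2/3)**2)) - 52 = 68/((2*(4/9))) - 52 = 68/(8/9) - 52 = 68*(9/8) - 52 = 153/2 - 52 = 49/2)
W(20, -68 + 25) - 19271 = 49/2 - 19271 = -38493/2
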